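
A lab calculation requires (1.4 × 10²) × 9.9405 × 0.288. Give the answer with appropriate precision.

(1.4 × 10²) × 9.9405 × 0.288 = 400.80096
Multiplication/division keeps the fewest significant figures: 1.4 × 10² → 2 s.f., 9.9405 → 5 s.f., 0.288 → 3 s.f.; limit is 2.
Rounded to 2 significant figures: 4.0 × 10².

4.0 × 10²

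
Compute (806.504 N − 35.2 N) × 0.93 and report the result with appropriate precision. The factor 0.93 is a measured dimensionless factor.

806.504 N − 35.2 N = 771.304 N; the difference is limited to 1 decimal place (4 s.f.).
Carrying full precision, 771.304 × 0.93 = 717.31272 N; 0.93 has 2 s.f., so the result keeps min(4, 2) = 2 s.f.
Rounded to 2 significant figures: 7.2 × 10^2 N.

7.2 × 10^2 N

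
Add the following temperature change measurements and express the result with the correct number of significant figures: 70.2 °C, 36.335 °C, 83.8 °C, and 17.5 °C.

70.2 °C + 36.335 °C + 83.8 °C + 17.5 °C = 207.835 °C.
Addition/subtraction keeps the fewest decimal places: 70.2 → 1 decimal place, 36.335 → 3 decimal places, 83.8 → 1 decimal place, 17.5 → 1 decimal place; limit is 1.
Rounded to 1 decimal place: 207.8 °C.

207.8 °C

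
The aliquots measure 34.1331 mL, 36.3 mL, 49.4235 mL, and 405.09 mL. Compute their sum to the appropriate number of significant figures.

524.9 mL

34.1331 mL + 36.3 mL + 49.4235 mL + 405.09 mL = 524.9466 mL.
Addition/subtraction keeps the fewest decimal places: 34.1331 → 4 decimal places, 36.3 → 1 decimal place, 49.4235 → 4 decimal places, 405.09 → 2 decimal places; limit is 1.
Rounded to 1 decimal place: 524.9 mL.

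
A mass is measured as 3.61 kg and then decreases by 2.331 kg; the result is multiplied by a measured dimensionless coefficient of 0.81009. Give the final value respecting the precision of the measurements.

3.61 kg − 2.331 kg = 1.279 kg; the difference is limited to 2 decimal places (3 s.f.).
Carrying full precision, 1.279 × 0.81009 = 1.03610511 kg; 0.81009 has 5 s.f., so the result keeps min(3, 5) = 3 s.f.
Rounded to 3 significant figures: 1.04 kg.

1.04 kg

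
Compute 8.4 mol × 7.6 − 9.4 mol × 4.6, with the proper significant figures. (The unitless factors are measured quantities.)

21 mol

8.4 × 7.6 = 63.84 → 64 mol (2 s.f., last digit at the 10^0 place).
9.4 × 4.6 = 43.24 → 43 mol (2 s.f., last digit at the 10^0 place).
Difference: 20.6 mol; keep the coarser place, 10^0.
Result: 21 mol.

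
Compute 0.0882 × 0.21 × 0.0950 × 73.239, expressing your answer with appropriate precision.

0.0882 × 0.21 × 0.0950 × 73.239 = 0.12887061201
Multiplication/division keeps the fewest significant figures: 0.0882 → 3 s.f., 0.21 → 2 s.f., 0.0950 → 3 s.f., 73.239 → 5 s.f.; limit is 2.
Rounded to 2 significant figures: 0.13.

0.13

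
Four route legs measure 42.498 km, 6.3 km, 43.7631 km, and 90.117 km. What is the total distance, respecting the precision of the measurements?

182.7 km

42.498 km + 6.3 km + 43.7631 km + 90.117 km = 182.6781 km.
Addition/subtraction keeps the fewest decimal places: 42.498 → 3 decimal places, 6.3 → 1 decimal place, 43.7631 → 4 decimal places, 90.117 → 3 decimal places; limit is 1.
Rounded to 1 decimal place: 182.7 km.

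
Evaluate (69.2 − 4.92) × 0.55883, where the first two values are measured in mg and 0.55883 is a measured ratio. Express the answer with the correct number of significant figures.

69.2 mg − 4.92 mg = 64.28 mg; the difference is limited to 1 decimal place (3 s.f.).
Carrying full precision, 64.28 × 0.55883 = 35.9215924 mg; 0.55883 has 5 s.f., so the result keeps min(3, 5) = 3 s.f.
Rounded to 3 significant figures: 35.9 mg.

35.9 mg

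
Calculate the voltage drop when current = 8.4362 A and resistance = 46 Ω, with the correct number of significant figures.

voltage drop = 8.4362 A × 46 Ω = 388.0652 V.
8.4362 has 5 significant figures; 46 has 2.
Division/multiplication keeps the fewest: 2 significant figures.
Rounded: 3.9 × 10^2 V.

3.9 × 10^2 V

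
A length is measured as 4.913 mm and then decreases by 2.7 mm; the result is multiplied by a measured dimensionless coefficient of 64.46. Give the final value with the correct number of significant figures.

4.913 mm − 2.7 mm = 2.213 mm; the difference is limited to 1 decimal place (2 s.f.).
Carrying full precision, 2.213 × 64.46 = 142.64998 mm; 64.46 has 4 s.f., so the result keeps min(2, 4) = 2 s.f.
Rounded to 2 significant figures: 1.4 × 10² mm.

1.4 × 10² mm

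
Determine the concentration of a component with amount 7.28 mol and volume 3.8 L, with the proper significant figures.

1.9 mol/L

concentration = 7.28 mol ÷ 3.8 L = 1.91578947368… mol/L.
7.28 has 3 significant figures; 3.8 has 2.
Division/multiplication keeps the fewest: 2 significant figures.
Rounded: 1.9 mol/L.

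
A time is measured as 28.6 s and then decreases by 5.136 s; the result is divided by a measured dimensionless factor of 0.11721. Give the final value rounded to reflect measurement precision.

28.6 s − 5.136 s = 23.464 s; the difference is limited to 1 decimal place (3 s.f.).
Carrying full precision, 23.464 ÷ 0.11721 = 200.187697295… s; 0.11721 has 5 s.f., so the result keeps min(3, 5) = 3 s.f.
Rounded to 3 significant figures: 2.00 × 10^2 s.

2.00 × 10^2 s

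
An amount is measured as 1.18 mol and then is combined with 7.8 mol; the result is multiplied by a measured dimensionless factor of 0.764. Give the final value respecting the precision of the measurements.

1.18 mol + 7.8 mol = 8.98 mol; the sum is limited to 1 decimal place (2 s.f.).
Carrying full precision, 8.98 × 0.764 = 6.86072 mol; 0.764 has 3 s.f., so the result keeps min(2, 3) = 2 s.f.
Rounded to 2 significant figures: 6.9 mol.

6.9 mol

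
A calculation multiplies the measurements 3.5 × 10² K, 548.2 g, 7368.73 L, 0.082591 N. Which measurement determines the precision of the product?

3.5 × 10² K → 2 s.f.; 548.2 g → 4 s.f.; 7368.73 L → 6 s.f.; 0.082591 N → 5 s.f.
The fewest is 2 significant figures, from 3.5 × 10² K.

3.5 × 10² K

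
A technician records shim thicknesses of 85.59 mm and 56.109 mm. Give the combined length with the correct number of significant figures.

85.59 mm + 56.109 mm = 141.699 mm.
Addition/subtraction keeps the fewest decimal places: 85.59 → 2 decimal places, 56.109 → 3 decimal places; limit is 2.
Rounded to 2 decimal places: 141.70 mm.

141.70 mm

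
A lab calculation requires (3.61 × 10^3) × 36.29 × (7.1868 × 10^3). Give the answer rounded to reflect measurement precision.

(3.61 × 10^3) × 36.29 × (7.1868 × 10^3) = 941520388.92
Multiplication/division keeps the fewest significant figures: 3.61 × 10^3 → 3 s.f., 36.29 → 4 s.f., 7.1868 × 10^3 → 5 s.f.; limit is 3.
Rounded to 3 significant figures: 9.42 × 10^8.

9.42 × 10^8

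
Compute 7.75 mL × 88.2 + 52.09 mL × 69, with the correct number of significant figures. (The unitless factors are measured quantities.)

7.75 × 88.2 = 683.55 → 684 mL (3 s.f., last digit at the 10^0 place).
52.09 × 69 = 3594.21 → 3.6 × 10^3 mL (2 s.f., last digit at the 10^2 place).
Sum: 4277.76 mL; keep the coarser place, 10^2.
Result: 4.3 × 10^3 mL.

4.3 × 10^3 mL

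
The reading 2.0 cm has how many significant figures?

2.0: trailing zeros after a decimal point are significant.

2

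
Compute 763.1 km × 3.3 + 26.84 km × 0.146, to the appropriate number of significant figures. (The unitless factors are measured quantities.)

2.5 × 10³ km

763.1 × 3.3 = 2518.23 → 2.5 × 10³ km (2 s.f., last digit at the 10^2 place).
26.84 × 0.146 = 3.91864 → 3.92 km (3 s.f., last digit at the 10^-2 place).
Sum: 2522.14864 km; keep the coarser place, 10^2.
Result: 2.5 × 10³ km.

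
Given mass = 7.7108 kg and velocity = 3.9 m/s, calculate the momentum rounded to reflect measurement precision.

momentum = 7.7108 kg × 3.9 m/s = 30.07212 kg·m/s.
7.7108 has 5 significant figures; 3.9 has 2.
Division/multiplication keeps the fewest: 2 significant figures.
Rounded: 3.0 × 10^1 kg·m/s.

3.0 × 10^1 kg·m/s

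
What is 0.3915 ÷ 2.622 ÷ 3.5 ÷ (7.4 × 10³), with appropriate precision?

0.3915 ÷ 2.622 ÷ 3.5 ÷ (7.4 × 10³) = 0.00000576500004418…
Multiplication/division keeps the fewest significant figures: 0.3915 → 4 s.f., 2.622 → 4 s.f., 3.5 → 2 s.f., 7.4 × 10³ → 2 s.f.; limit is 2.
Rounded to 2 significant figures: 5.8 × 10⁻⁶.

5.8 × 10⁻⁶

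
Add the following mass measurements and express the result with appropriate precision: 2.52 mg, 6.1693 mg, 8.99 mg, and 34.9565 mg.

2.52 mg + 6.1693 mg + 8.99 mg + 34.9565 mg = 52.6358 mg.
Addition/subtraction keeps the fewest decimal places: 2.52 → 2 decimal places, 6.1693 → 4 decimal places, 8.99 → 2 decimal places, 34.9565 → 4 decimal places; limit is 2.
Rounded to 2 decimal places: 52.64 mg.

52.64 mg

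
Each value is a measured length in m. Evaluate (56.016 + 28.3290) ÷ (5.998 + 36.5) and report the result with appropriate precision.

56.016 + 28.3290 = 84.3450, limited to 3 d.p. → 5 s.f.; 5.998 + 36.5 = 42.498, limited to 1 d.p. → 3 s.f.
Carrying full precision, 84.3450 ÷ 42.498 = 1.98468163208…; keep min(5, 3) = 3 s.f.
Rounded to 3 significant figures: 1.98.

1.98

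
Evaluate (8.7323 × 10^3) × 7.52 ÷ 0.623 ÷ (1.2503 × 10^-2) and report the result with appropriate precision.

8.43 × 10^6

(8.7323 × 10^3) × 7.52 ÷ 0.623 ÷ (1.2503 × 10^-2) = 8430322.91833…
Multiplication/division keeps the fewest significant figures: 8.7323 × 10^3 → 5 s.f., 7.52 → 3 s.f., 0.623 → 3 s.f., 1.2503 × 10^-2 → 5 s.f.; limit is 3.
Rounded to 3 significant figures: 8.43 × 10^6.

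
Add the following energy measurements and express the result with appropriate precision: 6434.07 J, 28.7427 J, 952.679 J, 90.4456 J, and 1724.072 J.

9230.01 J

6434.07 J + 28.7427 J + 952.679 J + 90.4456 J + 1724.072 J = 9230.0093 J.
Addition/subtraction keeps the fewest decimal places: 6434.07 → 2 decimal places, 28.7427 → 4 decimal places, 952.679 → 3 decimal places, 90.4456 → 4 decimal places, 1724.072 → 3 decimal places; limit is 2.
Rounded to 2 decimal places: 9230.01 J.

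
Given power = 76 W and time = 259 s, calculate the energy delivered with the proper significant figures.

energy delivered = 76 W × 259 s = 19684 J.
76 has 2 significant figures; 259 has 3.
Division/multiplication keeps the fewest: 2 significant figures.
Rounded: 2.0 × 10^4 J.

2.0 × 10^4 J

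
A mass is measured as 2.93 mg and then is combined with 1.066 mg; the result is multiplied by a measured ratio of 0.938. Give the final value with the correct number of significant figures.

2.93 mg + 1.066 mg = 3.996 mg; the sum is limited to 2 decimal places (3 s.f.).
Carrying full precision, 3.996 × 0.938 = 3.748248 mg; 0.938 has 3 s.f., so the result keeps min(3, 3) = 3 s.f.
Rounded to 3 significant figures: 3.75 mg.

3.75 mg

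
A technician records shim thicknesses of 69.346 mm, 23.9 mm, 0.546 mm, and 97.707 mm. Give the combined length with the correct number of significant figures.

1.915 × 10^2 mm

69.346 mm + 23.9 mm + 0.546 mm + 97.707 mm = 191.499 mm.
Addition/subtraction keeps the fewest decimal places: 69.346 → 3 decimal places, 23.9 → 1 decimal place, 0.546 → 3 decimal places, 97.707 → 3 decimal places; limit is 1.
Rounded to 1 decimal place: 1.915 × 10^2 mm.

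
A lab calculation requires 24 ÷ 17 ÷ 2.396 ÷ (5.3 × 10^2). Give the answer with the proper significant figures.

24 ÷ 17 ÷ 2.396 ÷ (5.3 × 10^2) = 0.00111173079809…
Multiplication/division keeps the fewest significant figures: 24 → 2 s.f., 17 → 2 s.f., 2.396 → 4 s.f., 5.3 × 10^2 → 2 s.f.; limit is 2.
Rounded to 2 significant figures: 0.0011.

0.0011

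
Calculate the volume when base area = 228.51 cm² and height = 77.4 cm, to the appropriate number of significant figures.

1.77 × 10⁴ cm³

volume = 228.51 cm² × 77.4 cm = 17686.674 cm³.
228.51 has 5 significant figures; 77.4 has 3.
Division/multiplication keeps the fewest: 3 significant figures.
Rounded: 1.77 × 10⁴ cm³.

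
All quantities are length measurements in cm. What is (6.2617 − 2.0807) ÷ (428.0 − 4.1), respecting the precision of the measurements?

0.009863

6.2617 − 2.0807 = 4.1810, limited to 4 d.p. → 5 s.f.; 428.0 − 4.1 = 423.9, limited to 1 d.p. → 4 s.f.
Carrying full precision, 4.1810 ÷ 423.9 = 0.00986317527719…; keep min(5, 4) = 4 s.f.
Rounded to 4 significant figures: 0.009863.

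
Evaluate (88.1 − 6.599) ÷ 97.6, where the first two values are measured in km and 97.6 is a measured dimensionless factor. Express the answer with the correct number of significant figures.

88.1 km − 6.599 km = 81.501 km; the difference is limited to 1 decimal place (3 s.f.).
Carrying full precision, 81.501 ÷ 97.6 = 0.835051229508… km; 97.6 has 3 s.f., so the result keeps min(3, 3) = 3 s.f.
Rounded to 3 significant figures: 8.35 × 10^-1 km.

8.35 × 10^-1 km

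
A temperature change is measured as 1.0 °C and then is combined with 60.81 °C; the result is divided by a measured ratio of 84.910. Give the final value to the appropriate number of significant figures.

0.728 °C

1.0 °C + 60.81 °C = 61.81 °C; the sum is limited to 1 decimal place (3 s.f.).
Carrying full precision, 61.81 ÷ 84.910 = 0.727947238252… °C; 84.910 has 5 s.f., so the result keeps min(3, 5) = 3 s.f.
Rounded to 3 significant figures: 0.728 °C.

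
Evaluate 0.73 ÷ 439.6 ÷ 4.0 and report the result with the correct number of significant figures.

0.73 ÷ 439.6 ÷ 4.0 = 0.000415150136488…
Multiplication/division keeps the fewest significant figures: 0.73 → 2 s.f., 439.6 → 4 s.f., 4.0 → 2 s.f.; limit is 2.
Rounded to 2 significant figures: 4.2 × 10⁻⁴.

4.2 × 10⁻⁴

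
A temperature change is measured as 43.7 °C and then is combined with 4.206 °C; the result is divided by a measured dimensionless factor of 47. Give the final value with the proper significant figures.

1.0 °C

43.7 °C + 4.206 °C = 47.906 °C; the sum is limited to 1 decimal place (3 s.f.).
Carrying full precision, 47.906 ÷ 47 = 1.01927659574… °C; 47 has 2 s.f., so the result keeps min(3, 2) = 2 s.f.
Rounded to 2 significant figures: 1.0 °C.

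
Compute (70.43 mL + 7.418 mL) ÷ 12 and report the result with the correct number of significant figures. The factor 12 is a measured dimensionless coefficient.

70.43 mL + 7.418 mL = 77.848 mL; the sum is limited to 2 decimal places (4 s.f.).
Carrying full precision, 77.848 ÷ 12 = 6.48733333333… mL; 12 has 2 s.f., so the result keeps min(4, 2) = 2 s.f.
Rounded to 2 significant figures: 6.5 mL.

6.5 mL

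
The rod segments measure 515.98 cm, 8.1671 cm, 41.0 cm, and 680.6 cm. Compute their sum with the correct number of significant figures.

1245.7 cm

515.98 cm + 8.1671 cm + 41.0 cm + 680.6 cm = 1245.7471 cm.
Addition/subtraction keeps the fewest decimal places: 515.98 → 2 decimal places, 8.1671 → 4 decimal places, 41.0 → 1 decimal place, 680.6 → 1 decimal place; limit is 1.
Rounded to 1 decimal place: 1245.7 cm.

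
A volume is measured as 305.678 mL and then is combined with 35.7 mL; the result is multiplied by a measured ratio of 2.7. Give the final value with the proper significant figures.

305.678 mL + 35.7 mL = 341.378 mL; the sum is limited to 1 decimal place (4 s.f.).
Carrying full precision, 341.378 × 2.7 = 921.7206 mL; 2.7 has 2 s.f., so the result keeps min(4, 2) = 2 s.f.
Rounded to 2 significant figures: 9.2 × 10² mL.

9.2 × 10² mL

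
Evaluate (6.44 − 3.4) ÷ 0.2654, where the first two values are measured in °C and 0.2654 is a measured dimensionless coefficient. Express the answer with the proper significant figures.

6.44 °C − 3.4 °C = 3.04 °C; the difference is limited to 1 decimal place (2 s.f.).
Carrying full precision, 3.04 ÷ 0.2654 = 11.4544084401… °C; 0.2654 has 4 s.f., so the result keeps min(2, 4) = 2 s.f.
Rounded to 2 significant figures: 11 °C.

11 °C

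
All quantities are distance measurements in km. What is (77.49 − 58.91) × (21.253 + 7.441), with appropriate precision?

533.1 km²

77.49 − 58.91 = 18.58, limited to 2 d.p. → 4 s.f.; 21.253 + 7.441 = 28.694, limited to 3 d.p. → 5 s.f.
Carrying full precision, 18.58 × 28.694 = 533.13452; keep min(4, 5) = 4 s.f.
Rounded to 4 significant figures: 533.1 km².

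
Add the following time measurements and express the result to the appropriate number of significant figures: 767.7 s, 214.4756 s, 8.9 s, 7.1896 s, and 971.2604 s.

1969.5 s

767.7 s + 214.4756 s + 8.9 s + 7.1896 s + 971.2604 s = 1969.5256 s.
Addition/subtraction keeps the fewest decimal places: 767.7 → 1 decimal place, 214.4756 → 4 decimal places, 8.9 → 1 decimal place, 7.1896 → 4 decimal places, 971.2604 → 4 decimal places; limit is 1.
Rounded to 1 decimal place: 1969.5 s.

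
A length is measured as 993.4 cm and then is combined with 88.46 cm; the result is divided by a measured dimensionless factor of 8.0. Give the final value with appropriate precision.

993.4 cm + 88.46 cm = 1081.86 cm; the sum is limited to 1 decimal place (5 s.f.).
Carrying full precision, 1081.86 ÷ 8.0 = 135.2325 cm; 8.0 has 2 s.f., so the result keeps min(5, 2) = 2 s.f.
Rounded to 2 significant figures: 1.4 × 10^2 cm.

1.4 × 10^2 cm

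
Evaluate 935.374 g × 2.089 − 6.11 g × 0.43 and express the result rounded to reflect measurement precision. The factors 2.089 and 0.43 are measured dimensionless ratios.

935.374 × 2.089 = 1953.996286 → 1954 g (4 s.f., last digit at the 10^0 place).
6.11 × 0.43 = 2.6273 → 2.6 g (2 s.f., last digit at the 10^-1 place).
Difference: 1951.368986 g; keep the coarser place, 10^0.
Result: 1951 g.

1951 g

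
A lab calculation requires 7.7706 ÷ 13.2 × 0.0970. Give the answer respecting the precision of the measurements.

0.0571

7.7706 ÷ 13.2 × 0.0970 = 0.0571021363636…
Multiplication/division keeps the fewest significant figures: 7.7706 → 5 s.f., 13.2 → 3 s.f., 0.0970 → 3 s.f.; limit is 3.
Rounded to 3 significant figures: 0.0571.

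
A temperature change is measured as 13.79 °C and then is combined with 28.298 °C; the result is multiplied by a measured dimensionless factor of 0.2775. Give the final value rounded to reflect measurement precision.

13.79 °C + 28.298 °C = 42.088 °C; the sum is limited to 2 decimal places (4 s.f.).
Carrying full precision, 42.088 × 0.2775 = 11.67942 °C; 0.2775 has 4 s.f., so the result keeps min(4, 4) = 4 s.f.
Rounded to 4 significant figures: 11.68 °C.

11.68 °C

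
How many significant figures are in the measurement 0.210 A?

3

0.210: leading zeros are not significant; trailing zeros after a decimal point are significant.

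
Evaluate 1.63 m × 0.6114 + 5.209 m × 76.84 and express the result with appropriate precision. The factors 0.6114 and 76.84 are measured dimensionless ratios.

1.63 × 0.6114 = 0.996582 → 0.997 m (3 s.f., last digit at the 10^-3 place).
5.209 × 76.84 = 400.25956 → 400.3 m (4 s.f., last digit at the 10^-1 place).
Sum: 401.256142 m; keep the coarser place, 10^-1.
Result: 401.3 m.

401.3 m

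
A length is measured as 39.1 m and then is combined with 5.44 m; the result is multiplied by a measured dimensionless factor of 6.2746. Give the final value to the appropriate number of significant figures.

39.1 m + 5.44 m = 44.54 m; the sum is limited to 1 decimal place (3 s.f.).
Carrying full precision, 44.54 × 6.2746 = 279.470684 m; 6.2746 has 5 s.f., so the result keeps min(3, 5) = 3 s.f.
Rounded to 3 significant figures: 2.79 × 10² m.

2.79 × 10² m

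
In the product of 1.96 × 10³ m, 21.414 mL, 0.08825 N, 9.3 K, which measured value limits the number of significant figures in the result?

1.96 × 10³ m → 3 s.f.; 21.414 mL → 5 s.f.; 0.08825 N → 4 s.f.; 9.3 K → 2 s.f.
The fewest is 2 significant figures, from 9.3 K.

9.3 K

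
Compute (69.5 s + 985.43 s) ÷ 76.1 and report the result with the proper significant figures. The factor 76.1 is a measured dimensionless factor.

69.5 s + 985.43 s = 1054.93 s; the sum is limited to 1 decimal place (5 s.f.).
Carrying full precision, 1054.93 ÷ 76.1 = 13.8624178712… s; 76.1 has 3 s.f., so the result keeps min(5, 3) = 3 s.f.
Rounded to 3 significant figures: 13.9 s.

13.9 s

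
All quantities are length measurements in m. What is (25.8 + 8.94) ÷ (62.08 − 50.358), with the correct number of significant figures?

25.8 + 8.94 = 34.74, limited to 1 d.p. → 3 s.f.; 62.08 − 50.358 = 11.722, limited to 2 d.p. → 4 s.f.
Carrying full precision, 34.74 ÷ 11.722 = 2.96365807883…; keep min(3, 4) = 3 s.f.
Rounded to 3 significant figures: 2.96.

2.96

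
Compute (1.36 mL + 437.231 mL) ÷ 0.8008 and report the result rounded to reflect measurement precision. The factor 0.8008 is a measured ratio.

1.36 mL + 437.231 mL = 438.591 mL; the sum is limited to 2 decimal places (5 s.f.).
Carrying full precision, 438.591 ÷ 0.8008 = 547.691058941… mL; 0.8008 has 4 s.f., so the result keeps min(5, 4) = 4 s.f.
Rounded to 4 significant figures: 547.7 mL.

547.7 mL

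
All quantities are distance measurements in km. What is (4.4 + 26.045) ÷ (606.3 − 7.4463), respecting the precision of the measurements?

4.4 + 26.045 = 30.445, limited to 1 d.p. → 3 s.f.; 606.3 − 7.4463 = 598.8537, limited to 1 d.p. → 4 s.f.
Carrying full precision, 30.445 ÷ 598.8537 = 0.050838794183…; keep min(3, 4) = 3 s.f.
Rounded to 3 significant figures: 0.0508.

0.0508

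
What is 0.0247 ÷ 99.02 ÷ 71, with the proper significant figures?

3.5 × 10^-6

0.0247 ÷ 99.02 ÷ 71 = 0.00000351330361486…
Multiplication/division keeps the fewest significant figures: 0.0247 → 3 s.f., 99.02 → 4 s.f., 71 → 2 s.f.; limit is 2.
Rounded to 2 significant figures: 3.5 × 10^-6.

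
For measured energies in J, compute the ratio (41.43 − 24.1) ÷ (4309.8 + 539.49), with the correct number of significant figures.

41.43 − 24.1 = 17.33, limited to 1 d.p. → 3 s.f.; 4309.8 + 539.49 = 4849.29, limited to 1 d.p. → 5 s.f.
Carrying full precision, 17.33 ÷ 4849.29 = 0.00357371903928…; keep min(3, 5) = 3 s.f.
Rounded to 3 significant figures: 0.00357.

0.00357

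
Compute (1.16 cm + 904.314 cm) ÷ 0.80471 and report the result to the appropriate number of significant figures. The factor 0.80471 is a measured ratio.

1.16 cm + 904.314 cm = 905.474 cm; the sum is limited to 2 decimal places (5 s.f.).
Carrying full precision, 905.474 ÷ 0.80471 = 1125.21778032… cm; 0.80471 has 5 s.f., so the result keeps min(5, 5) = 5 s.f.
Rounded to 5 significant figures: 1125.2 cm.

1125.2 cm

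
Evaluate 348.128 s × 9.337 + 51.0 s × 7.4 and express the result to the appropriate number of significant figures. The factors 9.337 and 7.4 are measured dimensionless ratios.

348.128 × 9.337 = 3250.471136 → 3250. s (4 s.f., last digit at the 10^0 place).
51.0 × 7.4 = 377.4 → 3.8 × 10² s (2 s.f., last digit at the 10^1 place).
Sum: 3627.871136 s; keep the coarser place, 10^1.
Result: 3.63 × 10³ s.

3.63 × 10³ s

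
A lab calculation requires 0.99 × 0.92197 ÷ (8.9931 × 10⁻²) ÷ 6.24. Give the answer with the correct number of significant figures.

0.99 × 0.92197 ÷ (8.9931 × 10⁻²) ÷ 6.24 = 1.62651462275…
Multiplication/division keeps the fewest significant figures: 0.99 → 2 s.f., 0.92197 → 5 s.f., 8.9931 × 10⁻² → 5 s.f., 6.24 → 3 s.f.; limit is 2.
Rounded to 2 significant figures: 1.6.

1.6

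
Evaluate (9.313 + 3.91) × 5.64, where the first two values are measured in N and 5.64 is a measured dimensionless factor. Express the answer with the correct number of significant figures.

74.6 N

9.313 N + 3.91 N = 13.223 N; the sum is limited to 2 decimal places (4 s.f.).
Carrying full precision, 13.223 × 5.64 = 74.57772 N; 5.64 has 3 s.f., so the result keeps min(4, 3) = 3 s.f.
Rounded to 3 significant figures: 74.6 N.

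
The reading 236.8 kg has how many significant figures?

236.8: every digit is nonzero and significant.

4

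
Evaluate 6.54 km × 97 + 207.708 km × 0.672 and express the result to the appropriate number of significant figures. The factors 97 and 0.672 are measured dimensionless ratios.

7.7 × 10² km

6.54 × 97 = 634.38 → 6.3 × 10² km (2 s.f., last digit at the 10^1 place).
207.708 × 0.672 = 139.579776 → 1.40 × 10² km (3 s.f., last digit at the 10^0 place).
Sum: 773.959776 km; keep the coarser place, 10^1.
Result: 7.7 × 10² km.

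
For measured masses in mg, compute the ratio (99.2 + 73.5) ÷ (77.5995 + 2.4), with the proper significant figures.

2.16

99.2 + 73.5 = 172.7, limited to 1 d.p. → 4 s.f.; 77.5995 + 2.4 = 79.9995, limited to 1 d.p. → 3 s.f.
Carrying full precision, 172.7 ÷ 79.9995 = 2.15876349227…; keep min(4, 3) = 3 s.f.
Rounded to 3 significant figures: 2.16.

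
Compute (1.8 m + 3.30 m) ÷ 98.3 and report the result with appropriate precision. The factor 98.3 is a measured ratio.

1.8 m + 3.30 m = 5.10 m; the sum is limited to 1 decimal place (2 s.f.).
Carrying full precision, 5.10 ÷ 98.3 = 0.0518819938962… m; 98.3 has 3 s.f., so the result keeps min(2, 3) = 2 s.f.
Rounded to 2 significant figures: 0.052 m.

0.052 m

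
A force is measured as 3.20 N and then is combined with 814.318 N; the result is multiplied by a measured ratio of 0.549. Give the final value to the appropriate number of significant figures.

449 N

3.20 N + 814.318 N = 817.518 N; the sum is limited to 2 decimal places (5 s.f.).
Carrying full precision, 817.518 × 0.549 = 448.817382 N; 0.549 has 3 s.f., so the result keeps min(5, 3) = 3 s.f.
Rounded to 3 significant figures: 449 N.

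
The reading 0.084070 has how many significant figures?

5

0.084070: leading zeros are not significant; trailing zeros after a decimal point are significant; zeros between nonzero digits are significant.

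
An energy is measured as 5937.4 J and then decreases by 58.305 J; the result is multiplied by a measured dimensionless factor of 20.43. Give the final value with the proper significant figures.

5937.4 J − 58.305 J = 5879.095 J; the difference is limited to 1 decimal place (5 s.f.).
Carrying full precision, 5879.095 × 20.43 = 120109.91085 J; 20.43 has 4 s.f., so the result keeps min(5, 4) = 4 s.f.
Rounded to 4 significant figures: 1.201 × 10^5 J.

1.201 × 10^5 J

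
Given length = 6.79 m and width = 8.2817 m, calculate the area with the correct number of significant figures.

56.2 m²

area = 6.79 m × 8.2817 m = 56.232743 m².
6.79 has 3 significant figures; 8.2817 has 5.
Division/multiplication keeps the fewest: 3 significant figures.
Rounded: 56.2 m².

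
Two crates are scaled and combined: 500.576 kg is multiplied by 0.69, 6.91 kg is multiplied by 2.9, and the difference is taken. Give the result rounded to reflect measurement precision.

3.3 × 10^2 kg

500.576 × 0.69 = 345.39744 → 3.5 × 10^2 kg (2 s.f., last digit at the 10^1 place).
6.91 × 2.9 = 20.039 → 2.0 × 10^1 kg (2 s.f., last digit at the 10^0 place).
Difference: 325.35844 kg; keep the coarser place, 10^1.
Result: 3.3 × 10^2 kg.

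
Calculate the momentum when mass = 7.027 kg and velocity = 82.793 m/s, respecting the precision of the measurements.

581.8 kg·m/s

momentum = 7.027 kg × 82.793 m/s = 581.786411 kg·m/s.
7.027 has 4 significant figures; 82.793 has 5.
Division/multiplication keeps the fewest: 4 significant figures.
Rounded: 581.8 kg·m/s.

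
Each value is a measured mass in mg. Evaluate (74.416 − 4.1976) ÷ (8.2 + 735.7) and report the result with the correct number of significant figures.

74.416 − 4.1976 = 70.2184, limited to 3 d.p. → 5 s.f.; 8.2 + 735.7 = 743.9, limited to 1 d.p. → 4 s.f.
Carrying full precision, 70.2184 ÷ 743.9 = 0.0943922570238…; keep min(5, 4) = 4 s.f.
Rounded to 4 significant figures: 0.09439.

0.09439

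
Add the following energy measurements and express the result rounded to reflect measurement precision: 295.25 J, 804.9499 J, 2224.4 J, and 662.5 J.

295.25 J + 804.9499 J + 2224.4 J + 662.5 J = 3987.0999 J.
Addition/subtraction keeps the fewest decimal places: 295.25 → 2 decimal places, 804.9499 → 4 decimal places, 2224.4 → 1 decimal place, 662.5 → 1 decimal place; limit is 1.
Rounded to 1 decimal place: 3987.1 J.

3987.1 J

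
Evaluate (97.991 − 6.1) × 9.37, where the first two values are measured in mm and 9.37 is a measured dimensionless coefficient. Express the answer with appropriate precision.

97.991 mm − 6.1 mm = 91.891 mm; the difference is limited to 1 decimal place (3 s.f.).
Carrying full precision, 91.891 × 9.37 = 861.01867 mm; 9.37 has 3 s.f., so the result keeps min(3, 3) = 3 s.f.
Rounded to 3 significant figures: 861 mm.

861 mm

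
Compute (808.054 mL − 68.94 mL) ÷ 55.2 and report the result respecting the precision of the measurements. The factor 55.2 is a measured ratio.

13.4 mL

808.054 mL − 68.94 mL = 739.114 mL; the difference is limited to 2 decimal places (5 s.f.).
Carrying full precision, 739.114 ÷ 55.2 = 13.3897463768… mL; 55.2 has 3 s.f., so the result keeps min(5, 3) = 3 s.f.
Rounded to 3 significant figures: 13.4 mL.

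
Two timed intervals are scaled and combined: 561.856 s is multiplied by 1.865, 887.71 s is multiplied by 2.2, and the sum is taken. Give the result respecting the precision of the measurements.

561.856 × 1.865 = 1047.86144 → 1048 s (4 s.f., last digit at the 10^0 place).
887.71 × 2.2 = 1952.962 → 2.0 × 10^3 s (2 s.f., last digit at the 10^2 place).
Sum: 3000.82344 s; keep the coarser place, 10^2.
Result: 3.0 × 10^3 s.

3.0 × 10^3 s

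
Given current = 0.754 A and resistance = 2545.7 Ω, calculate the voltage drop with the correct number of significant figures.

voltage drop = 0.754 A × 2545.7 Ω = 1919.4578 V.
0.754 has 3 significant figures; 2545.7 has 5.
Division/multiplication keeps the fewest: 3 significant figures.
Rounded: 1.92 × 10^3 V.

1.92 × 10^3 V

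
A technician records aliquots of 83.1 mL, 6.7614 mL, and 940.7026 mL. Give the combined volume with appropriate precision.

83.1 mL + 6.7614 mL + 940.7026 mL = 1030.5640 mL.
Addition/subtraction keeps the fewest decimal places: 83.1 → 1 decimal place, 6.7614 → 4 decimal places, 940.7026 → 4 decimal places; limit is 1.
Rounded to 1 decimal place: 1030.6 mL.

1030.6 mL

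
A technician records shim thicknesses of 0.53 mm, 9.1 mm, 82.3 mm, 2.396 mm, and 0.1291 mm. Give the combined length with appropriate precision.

94.5 mm

0.53 mm + 9.1 mm + 82.3 mm + 2.396 mm + 0.1291 mm = 94.4551 mm.
Addition/subtraction keeps the fewest decimal places: 0.53 → 2 decimal places, 9.1 → 1 decimal place, 82.3 → 1 decimal place, 2.396 → 3 decimal places, 0.1291 → 4 decimal places; limit is 1.
Rounded to 1 decimal place: 94.5 mm.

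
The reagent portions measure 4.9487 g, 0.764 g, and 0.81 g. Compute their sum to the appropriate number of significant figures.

4.9487 g + 0.764 g + 0.81 g = 6.5227 g.
Addition/subtraction keeps the fewest decimal places: 4.9487 → 4 decimal places, 0.764 → 3 decimal places, 0.81 → 2 decimal places; limit is 2.
Rounded to 2 decimal places: 6.52 g.

6.52 g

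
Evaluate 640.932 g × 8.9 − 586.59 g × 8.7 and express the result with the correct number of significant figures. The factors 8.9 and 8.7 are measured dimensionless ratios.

6 × 10² g

640.932 × 8.9 = 5704.2948 → 5.7 × 10³ g (2 s.f., last digit at the 10^2 place).
586.59 × 8.7 = 5103.333 → 5.1 × 10³ g (2 s.f., last digit at the 10^2 place).
Difference: 600.9618 g; keep the coarser place, 10^2.
Result: 6 × 10² g.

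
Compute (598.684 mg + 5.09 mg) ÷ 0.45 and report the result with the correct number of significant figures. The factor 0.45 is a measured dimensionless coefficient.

1.3 × 10³ mg

598.684 mg + 5.09 mg = 603.774 mg; the sum is limited to 2 decimal places (5 s.f.).
Carrying full precision, 603.774 ÷ 0.45 = 1341.72 mg; 0.45 has 2 s.f., so the result keeps min(5, 2) = 2 s.f.
Rounded to 2 significant figures: 1.3 × 10³ mg.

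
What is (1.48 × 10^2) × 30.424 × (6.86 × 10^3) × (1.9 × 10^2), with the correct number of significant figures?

(1.48 × 10^2) × 30.424 × (6.86 × 10^3) × (1.9 × 10^2) = 5.8688869568 × 10^9
Multiplication/division keeps the fewest significant figures: 1.48 × 10^2 → 3 s.f., 30.424 → 5 s.f., 6.86 × 10^3 → 3 s.f., 1.9 × 10^2 → 2 s.f.; limit is 2.
Rounded to 2 significant figures: 5.9 × 10^9.

5.9 × 10^9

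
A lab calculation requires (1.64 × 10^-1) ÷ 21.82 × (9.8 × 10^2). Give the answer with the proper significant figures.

(1.64 × 10^-1) ÷ 21.82 × (9.8 × 10^2) = 7.36571952337…
Multiplication/division keeps the fewest significant figures: 1.64 × 10^-1 → 3 s.f., 21.82 → 4 s.f., 9.8 × 10^2 → 2 s.f.; limit is 2.
Rounded to 2 significant figures: 7.4.

7.4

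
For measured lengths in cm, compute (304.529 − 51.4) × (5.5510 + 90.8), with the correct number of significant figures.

2.44 × 10^4 cm²

304.529 − 51.4 = 253.129, limited to 1 d.p. → 4 s.f.; 5.5510 + 90.8 = 96.3510, limited to 1 d.p. → 3 s.f.
Carrying full precision, 253.129 × 96.3510 = 24389.232279; keep min(4, 3) = 3 s.f.
Rounded to 3 significant figures: 2.44 × 10^4 cm².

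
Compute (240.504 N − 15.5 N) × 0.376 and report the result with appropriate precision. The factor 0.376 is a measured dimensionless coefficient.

84.6 N

240.504 N − 15.5 N = 225.004 N; the difference is limited to 1 decimal place (4 s.f.).
Carrying full precision, 225.004 × 0.376 = 84.601504 N; 0.376 has 3 s.f., so the result keeps min(4, 3) = 3 s.f.
Rounded to 3 significant figures: 84.6 N.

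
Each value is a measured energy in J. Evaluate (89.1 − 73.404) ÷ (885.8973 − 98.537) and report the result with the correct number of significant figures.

89.1 − 73.404 = 15.696, limited to 1 d.p. → 3 s.f.; 885.8973 − 98.537 = 787.3603, limited to 3 d.p. → 6 s.f.
Carrying full precision, 15.696 ÷ 787.3603 = 0.0199349649709…; keep min(3, 6) = 3 s.f.
Rounded to 3 significant figures: 0.0199.

0.0199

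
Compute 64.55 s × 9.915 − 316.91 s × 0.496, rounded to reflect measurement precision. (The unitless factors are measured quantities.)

483 s

64.55 × 9.915 = 640.01325 → 6.400 × 10² s (4 s.f., last digit at the 10^-1 place).
316.91 × 0.496 = 157.18736 → 157 s (3 s.f., last digit at the 10^0 place).
Difference: 482.82589 s; keep the coarser place, 10^0.
Result: 483 s.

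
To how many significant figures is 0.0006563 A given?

4

0.0006563: leading zeros are not significant.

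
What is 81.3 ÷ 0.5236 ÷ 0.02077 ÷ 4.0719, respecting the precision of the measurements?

81.3 ÷ 0.5236 ÷ 0.02077 ÷ 4.0719 = 1835.93502589…
Multiplication/division keeps the fewest significant figures: 81.3 → 3 s.f., 0.5236 → 4 s.f., 0.02077 → 4 s.f., 4.0719 → 5 s.f.; limit is 3.
Rounded to 3 significant figures: 1.84 × 10^3.

1.84 × 10^3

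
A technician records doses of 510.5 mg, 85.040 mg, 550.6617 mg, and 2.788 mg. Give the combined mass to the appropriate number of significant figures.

1149.0 mg

510.5 mg + 85.040 mg + 550.6617 mg + 2.788 mg = 1148.9897 mg.
Addition/subtraction keeps the fewest decimal places: 510.5 → 1 decimal place, 85.040 → 3 decimal places, 550.6617 → 4 decimal places, 2.788 → 3 decimal places; limit is 1.
Rounded to 1 decimal place: 1149.0 mg.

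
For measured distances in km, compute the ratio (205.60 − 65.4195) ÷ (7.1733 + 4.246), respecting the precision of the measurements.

12.276

205.60 − 65.4195 = 140.1805, limited to 2 d.p. → 5 s.f.; 7.1733 + 4.246 = 11.4193, limited to 3 d.p. → 5 s.f.
Carrying full precision, 140.1805 ÷ 11.4193 = 12.2757524542…; keep min(5, 5) = 5 s.f.
Rounded to 5 significant figures: 12.276.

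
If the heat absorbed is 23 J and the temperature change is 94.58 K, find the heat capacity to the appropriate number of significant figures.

0.24 J/K

heat capacity = 23 J ÷ 94.58 K = 0.243180376401… J/K.
23 has 2 significant figures; 94.58 has 4.
Division/multiplication keeps the fewest: 2 significant figures.
Rounded: 0.24 J/K.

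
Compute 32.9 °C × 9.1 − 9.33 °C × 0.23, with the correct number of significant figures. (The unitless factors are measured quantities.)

3.0 × 10^2 °C

32.9 × 9.1 = 299.39 → 3.0 × 10^2 °C (2 s.f., last digit at the 10^1 place).
9.33 × 0.23 = 2.1459 → 2.1 °C (2 s.f., last digit at the 10^-1 place).
Difference: 297.2441 °C; keep the coarser place, 10^1.
Result: 3.0 × 10^2 °C.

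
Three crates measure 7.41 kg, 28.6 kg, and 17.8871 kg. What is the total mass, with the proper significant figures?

53.9 kg

7.41 kg + 28.6 kg + 17.8871 kg = 53.8971 kg.
Addition/subtraction keeps the fewest decimal places: 7.41 → 2 decimal places, 28.6 → 1 decimal place, 17.8871 → 4 decimal places; limit is 1.
Rounded to 1 decimal place: 53.9 kg.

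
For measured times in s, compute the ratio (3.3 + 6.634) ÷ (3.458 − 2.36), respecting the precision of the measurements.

9.0

3.3 + 6.634 = 9.934, limited to 1 d.p. → 2 s.f.; 3.458 − 2.36 = 1.098, limited to 2 d.p. → 3 s.f.
Carrying full precision, 9.934 ÷ 1.098 = 9.04735883424…; keep min(2, 3) = 2 s.f.
Rounded to 2 significant figures: 9.0.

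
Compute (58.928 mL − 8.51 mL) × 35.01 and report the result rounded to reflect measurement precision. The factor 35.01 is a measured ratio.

58.928 mL − 8.51 mL = 50.418 mL; the difference is limited to 2 decimal places (4 s.f.).
Carrying full precision, 50.418 × 35.01 = 1765.13418 mL; 35.01 has 4 s.f., so the result keeps min(4, 4) = 4 s.f.
Rounded to 4 significant figures: 1765 mL.

1765 mL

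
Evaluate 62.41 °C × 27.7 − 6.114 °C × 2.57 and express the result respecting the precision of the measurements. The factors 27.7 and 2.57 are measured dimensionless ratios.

1.71 × 10³ °C

62.41 × 27.7 = 1728.757 → 1.73 × 10³ °C (3 s.f., last digit at the 10^1 place).
6.114 × 2.57 = 15.71298 → 15.7 °C (3 s.f., last digit at the 10^-1 place).
Difference: 1713.04402 °C; keep the coarser place, 10^1.
Result: 1.71 × 10³ °C.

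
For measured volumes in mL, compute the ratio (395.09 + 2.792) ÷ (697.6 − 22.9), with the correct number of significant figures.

0.5897

395.09 + 2.792 = 397.882, limited to 2 d.p. → 5 s.f.; 697.6 − 22.9 = 674.7, limited to 1 d.p. → 4 s.f.
Carrying full precision, 397.882 ÷ 674.7 = 0.58971691122…; keep min(5, 4) = 4 s.f.
Rounded to 4 significant figures: 0.5897.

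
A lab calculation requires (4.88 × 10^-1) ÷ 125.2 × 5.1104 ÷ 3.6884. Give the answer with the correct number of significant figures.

0.00540

(4.88 × 10^-1) ÷ 125.2 × 5.1104 ÷ 3.6884 = 0.0054004801514…
Multiplication/division keeps the fewest significant figures: 4.88 × 10^-1 → 3 s.f., 125.2 → 4 s.f., 5.1104 → 5 s.f., 3.6884 → 5 s.f.; limit is 3.
Rounded to 3 significant figures: 0.00540.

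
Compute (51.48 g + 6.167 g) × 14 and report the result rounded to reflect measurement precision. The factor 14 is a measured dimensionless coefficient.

51.48 g + 6.167 g = 57.647 g; the sum is limited to 2 decimal places (4 s.f.).
Carrying full precision, 57.647 × 14 = 807.058 g; 14 has 2 s.f., so the result keeps min(4, 2) = 2 s.f.
Rounded to 2 significant figures: 8.1 × 10^2 g.

8.1 × 10^2 g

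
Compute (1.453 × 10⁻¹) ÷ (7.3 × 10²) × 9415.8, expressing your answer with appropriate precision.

1.9

(1.453 × 10⁻¹) ÷ (7.3 × 10²) × 9415.8 = 1.87413115068…
Multiplication/division keeps the fewest significant figures: 1.453 × 10⁻¹ → 4 s.f., 7.3 × 10² → 2 s.f., 9415.8 → 5 s.f.; limit is 2.
Rounded to 2 significant figures: 1.9.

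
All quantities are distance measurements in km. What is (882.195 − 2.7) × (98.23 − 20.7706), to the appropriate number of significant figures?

6.813 × 10^4 km²

882.195 − 2.7 = 879.495, limited to 1 d.p. → 4 s.f.; 98.23 − 20.7706 = 77.4594, limited to 2 d.p. → 4 s.f.
Carrying full precision, 879.495 × 77.4594 = 68125.155003; keep min(4, 4) = 4 s.f.
Rounded to 4 significant figures: 6.813 × 10^4 km².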